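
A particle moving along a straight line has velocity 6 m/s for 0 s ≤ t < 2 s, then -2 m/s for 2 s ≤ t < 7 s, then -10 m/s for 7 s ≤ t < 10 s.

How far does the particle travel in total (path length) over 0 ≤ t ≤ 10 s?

52 m

Total distance travelled is ∫|v| dt — sum the magnitudes of each area piece.
0–2 s: |6| × 2 = 12 m
2–7 s: |-2| × 5 = 10 m
7–10 s: |-10| × 3 = 30 m
Total distance = 52 m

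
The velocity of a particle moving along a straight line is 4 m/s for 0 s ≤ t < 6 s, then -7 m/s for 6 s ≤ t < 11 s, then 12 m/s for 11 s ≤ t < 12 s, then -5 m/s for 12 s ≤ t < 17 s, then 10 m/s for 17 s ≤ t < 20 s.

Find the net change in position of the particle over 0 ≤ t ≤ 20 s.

Displacement is the signed area under the v-t curve.
0–6 s: 4 × 6 = 24 m
6–11 s: -7 × 5 = -35 m
11–12 s: 12 × 1 = 12 m
12–17 s: -5 × 5 = -25 m
17–20 s: 10 × 3 = 30 m
Net displacement = 6 m

6 m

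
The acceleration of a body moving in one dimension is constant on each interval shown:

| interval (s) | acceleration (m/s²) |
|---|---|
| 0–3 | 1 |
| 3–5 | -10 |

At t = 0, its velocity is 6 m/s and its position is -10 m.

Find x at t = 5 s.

On each constant-a segment, Δv = aΔt and Δx = v₀Δt + ½aΔt²; chain segment to segment.
0–3 s: v starts 6 m/s; Δx = 6·3 + ½·1·3² = 22.5 m; v ends 9 m/s.
3–5 s: v starts 9 m/s; Δx = 9·2 + ½·-10·2² = -2 m; v ends -11 m/s.
x(5) = -10 + Σ Δx = 10.5 m.

10.5 m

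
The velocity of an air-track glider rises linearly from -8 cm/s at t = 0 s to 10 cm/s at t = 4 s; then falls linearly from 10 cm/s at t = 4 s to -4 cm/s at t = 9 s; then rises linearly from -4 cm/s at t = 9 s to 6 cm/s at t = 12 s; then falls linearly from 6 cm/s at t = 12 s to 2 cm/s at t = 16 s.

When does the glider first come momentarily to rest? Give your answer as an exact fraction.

v changes sign on 0–4 s (from -8 to 10); the graph is linear there, so v = 0 at t = 0 + (8)·(4 − 0)/(10 − -8) = 16/9 s.

t = 16/9 s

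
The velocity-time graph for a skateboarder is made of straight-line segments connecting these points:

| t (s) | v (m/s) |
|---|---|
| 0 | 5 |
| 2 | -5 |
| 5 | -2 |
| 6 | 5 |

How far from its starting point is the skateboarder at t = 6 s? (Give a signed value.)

Displacement is the signed area under the v-t curve.
0–2 s: ½(5 + -5)(2) = 0 m
2–5 s: ½(-5 + -2)(3) = -10.5 m
5–6 s: ½(-2 + 5)(1) = 1.5 m
Net displacement = -9 m

-9 m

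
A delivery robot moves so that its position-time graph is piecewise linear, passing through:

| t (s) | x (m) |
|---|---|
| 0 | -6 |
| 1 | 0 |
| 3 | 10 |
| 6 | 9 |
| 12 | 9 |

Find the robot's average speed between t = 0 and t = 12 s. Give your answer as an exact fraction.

Average speed = (total path length)/(elapsed time); on a piecewise-linear x-t graph the path length is Σ|Δx|.
0–1 s: |Δx| = |0 − -6| = 6 m
1–3 s: |Δx| = |10 − 0| = 10 m
3–6 s: |Δx| = |9 − 10| = 1 m
6–12 s: |Δx| = |9 − 9| = 0 m
Total path = 17 m; average speed = 17/12 = 17/12 m/s.

17/12 m/s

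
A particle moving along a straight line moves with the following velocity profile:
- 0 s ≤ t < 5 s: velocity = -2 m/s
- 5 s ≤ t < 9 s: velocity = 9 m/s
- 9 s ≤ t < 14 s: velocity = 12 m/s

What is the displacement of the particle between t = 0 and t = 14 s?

86 m

Net displacement equals the area under the velocity-time graph (areas below the axis count negative).
0–5 s: -2 × 5 = -10 m
5–9 s: 9 × 4 = 36 m
9–14 s: 12 × 5 = 60 m
Net displacement = 86 m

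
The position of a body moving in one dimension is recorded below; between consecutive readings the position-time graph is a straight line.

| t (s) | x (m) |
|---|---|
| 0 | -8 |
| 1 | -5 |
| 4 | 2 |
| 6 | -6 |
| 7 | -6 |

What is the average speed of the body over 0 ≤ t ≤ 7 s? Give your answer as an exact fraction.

18/7 m/s

Average speed = (total path length)/(elapsed time); on a piecewise-linear x-t graph the path length is Σ|Δx|.
0–1 s: |Δx| = |-5 − -8| = 3 m
1–4 s: |Δx| = |2 − -5| = 7 m
4–6 s: |Δx| = |-6 − 2| = 8 m
6–7 s: |Δx| = |-6 − -6| = 0 m
Total path = 18 m; average speed = 18/7 = 18/7 m/s.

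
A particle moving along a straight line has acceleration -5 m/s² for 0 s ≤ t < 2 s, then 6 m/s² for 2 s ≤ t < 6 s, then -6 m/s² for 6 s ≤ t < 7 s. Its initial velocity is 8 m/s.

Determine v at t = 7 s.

16 m/s

Δv equals the area under the a-t graph; then v = v₀ + Δv.
0–2 s: -5 × 2 = -10 m/s
2–6 s: 6 × 4 = 24 m/s
6–7 s: -6 × 1 = -6 m/s
Δv = 8 m/s, so v(7) = 8 + (8) = 16 m/s.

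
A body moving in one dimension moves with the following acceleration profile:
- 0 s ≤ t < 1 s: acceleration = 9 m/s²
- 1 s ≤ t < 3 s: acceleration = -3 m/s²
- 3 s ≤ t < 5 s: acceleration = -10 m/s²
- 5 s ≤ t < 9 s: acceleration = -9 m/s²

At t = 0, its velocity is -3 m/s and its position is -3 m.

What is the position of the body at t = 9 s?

On each constant-a segment, Δv = aΔt and Δx = v₀Δt + ½aΔt²; chain segment to segment.
0–1 s: v starts -3 m/s; Δx = -3·1 + ½·9·1² = 1.5 m; v ends 6 m/s.
1–3 s: v starts 6 m/s; Δx = 6·2 + ½·-3·2² = 6 m; v ends 0 m/s.
3–5 s: v starts 0 m/s; Δx = 0·2 + ½·-10·2² = -20 m; v ends -20 m/s.
5–9 s: v starts -20 m/s; Δx = -20·4 + ½·-9·4² = -152 m; v ends -56 m/s.
x(9) = -3 + Σ Δx = -167.5 m.

-167.5 m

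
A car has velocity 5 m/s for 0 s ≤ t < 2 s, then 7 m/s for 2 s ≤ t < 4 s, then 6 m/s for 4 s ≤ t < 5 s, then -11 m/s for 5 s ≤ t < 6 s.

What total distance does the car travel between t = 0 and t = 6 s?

41 m

Total distance travelled is ∫|v| dt — sum the magnitudes of each area piece.
0–2 s: |5| × 2 = 10 m
2–4 s: |7| × 2 = 14 m
4–5 s: |6| × 1 = 6 m
5–6 s: |-11| × 1 = 11 m
Total distance = 41 m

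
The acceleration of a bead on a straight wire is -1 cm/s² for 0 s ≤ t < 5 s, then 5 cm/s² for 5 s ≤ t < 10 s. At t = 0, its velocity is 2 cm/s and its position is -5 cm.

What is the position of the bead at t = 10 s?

On each constant-a segment, Δv = aΔt and Δx = v₀Δt + ½aΔt²; chain segment to segment.
0–5 s: v starts 2 cm/s; Δx = 2·5 + ½·-1·5² = -2.5 cm; v ends -3 cm/s.
5–10 s: v starts -3 cm/s; Δx = -3·5 + ½·5·5² = 47.5 cm; v ends 22 cm/s.
x(10) = -5 + Σ Δx = 40 cm.

40 cm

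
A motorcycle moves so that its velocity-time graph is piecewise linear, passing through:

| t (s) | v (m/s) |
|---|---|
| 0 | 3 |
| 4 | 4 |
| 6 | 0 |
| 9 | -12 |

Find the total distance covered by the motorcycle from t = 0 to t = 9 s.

36 m

Total distance travelled is ∫|v| dt — sum the magnitudes of each area piece.
0–4 s: |½(3 + 4)(4)| = 14 m
4–6 s: |½(4 + 0)(2)| = 4 m
6–9 s: |½(0 + -12)(3)| = 18 m
Total distance = 36 m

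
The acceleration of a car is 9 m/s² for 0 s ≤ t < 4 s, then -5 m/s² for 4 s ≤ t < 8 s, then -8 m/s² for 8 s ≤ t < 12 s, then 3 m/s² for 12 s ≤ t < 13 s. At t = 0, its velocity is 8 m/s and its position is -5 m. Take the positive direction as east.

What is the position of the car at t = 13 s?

260.5 m

On each constant-a segment, Δv = aΔt and Δx = v₀Δt + ½aΔt²; chain segment to segment.
0–4 s: v starts 8 m/s; Δx = 8·4 + ½·9·4² = 104 m; v ends 44 m/s.
4–8 s: v starts 44 m/s; Δx = 44·4 + ½·-5·4² = 136 m; v ends 24 m/s.
8–12 s: v starts 24 m/s; Δx = 24·4 + ½·-8·4² = 32 m; v ends -8 m/s.
12–13 s: v starts -8 m/s; Δx = -8·1 + ½·3·1² = -6.5 m; v ends -5 m/s.
x(13) = -5 + Σ Δx = 260.5 m.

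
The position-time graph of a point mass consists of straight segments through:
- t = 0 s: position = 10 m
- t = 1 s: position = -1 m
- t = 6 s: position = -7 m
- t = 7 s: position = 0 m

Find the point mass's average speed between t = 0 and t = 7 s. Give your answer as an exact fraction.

Average speed = (total path length)/(elapsed time); on a piecewise-linear x-t graph the path length is Σ|Δx|.
0–1 s: |Δx| = |-1 − 10| = 11 m
1–6 s: |Δx| = |-7 − -1| = 6 m
6–7 s: |Δx| = |0 − -7| = 7 m
Total path = 24 m; average speed = 24/7 = 24/7 m/s.

24/7 m/s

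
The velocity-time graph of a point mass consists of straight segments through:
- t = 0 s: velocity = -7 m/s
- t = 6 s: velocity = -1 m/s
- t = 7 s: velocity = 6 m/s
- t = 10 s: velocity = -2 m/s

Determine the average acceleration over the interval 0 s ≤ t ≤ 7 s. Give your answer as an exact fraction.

13/7 m/s²

Average acceleration = Δv/Δt = (6 − -7)/(7 − 0) = 13/7 m/s².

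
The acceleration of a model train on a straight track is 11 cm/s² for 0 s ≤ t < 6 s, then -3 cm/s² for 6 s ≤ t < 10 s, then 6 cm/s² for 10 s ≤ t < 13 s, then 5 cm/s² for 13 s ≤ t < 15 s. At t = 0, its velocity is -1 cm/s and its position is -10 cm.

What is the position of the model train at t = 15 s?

756 cm

On each constant-a segment, Δv = aΔt and Δx = v₀Δt + ½aΔt²; chain segment to segment.
0–6 s: v starts -1 cm/s; Δx = -1·6 + ½·11·6² = 192 cm; v ends 65 cm/s.
6–10 s: v starts 65 cm/s; Δx = 65·4 + ½·-3·4² = 236 cm; v ends 53 cm/s.
10–13 s: v starts 53 cm/s; Δx = 53·3 + ½·6·3² = 186 cm; v ends 71 cm/s.
13–15 s: v starts 71 cm/s; Δx = 71·2 + ½·5·2² = 152 cm; v ends 81 cm/s.
x(15) = -10 + Σ Δx = 756 cm.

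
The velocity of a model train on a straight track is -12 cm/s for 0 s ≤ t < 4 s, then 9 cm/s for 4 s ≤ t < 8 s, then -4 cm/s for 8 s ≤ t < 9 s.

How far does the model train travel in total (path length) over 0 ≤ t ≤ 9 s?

88 cm

Total distance travelled is ∫|v| dt — sum the magnitudes of each area piece.
0–4 s: |-12| × 4 = 48 cm
4–8 s: |9| × 4 = 36 cm
8–9 s: |-4| × 1 = 4 cm
Total distance = 88 cm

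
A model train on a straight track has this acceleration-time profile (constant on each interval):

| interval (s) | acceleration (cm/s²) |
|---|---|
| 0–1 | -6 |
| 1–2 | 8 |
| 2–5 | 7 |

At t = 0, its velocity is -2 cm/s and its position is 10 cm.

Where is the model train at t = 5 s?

On each constant-a segment, Δv = aΔt and Δx = v₀Δt + ½aΔt²; chain segment to segment.
0–1 s: v starts -2 cm/s; Δx = -2·1 + ½·-6·1² = -5 cm; v ends -8 cm/s.
1–2 s: v starts -8 cm/s; Δx = -8·1 + ½·8·1² = -4 cm; v ends 0 cm/s.
2–5 s: v starts 0 cm/s; Δx = 0·3 + ½·7·3² = 31.5 cm; v ends 21 cm/s.
x(5) = 10 + Σ Δx = 32.5 cm.

32.5 cm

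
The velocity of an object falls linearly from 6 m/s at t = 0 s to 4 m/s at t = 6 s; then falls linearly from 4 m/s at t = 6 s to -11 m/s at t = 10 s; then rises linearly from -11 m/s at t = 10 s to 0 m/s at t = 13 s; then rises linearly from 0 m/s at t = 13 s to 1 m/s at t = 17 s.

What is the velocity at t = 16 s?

On 13–17 s the graph is linear from 0 to 1 m/s: v(16) = 0 + (1 − 0)·(16 − 13)/(17 − 13) = 0.75 m/s.

0.75 m/s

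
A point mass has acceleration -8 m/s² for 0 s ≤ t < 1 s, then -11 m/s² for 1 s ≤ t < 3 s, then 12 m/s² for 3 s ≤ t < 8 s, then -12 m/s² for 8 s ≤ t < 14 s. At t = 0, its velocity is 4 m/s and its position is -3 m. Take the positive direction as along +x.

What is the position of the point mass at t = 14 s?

-25 m

On each constant-a segment, Δv = aΔt and Δx = v₀Δt + ½aΔt²; chain segment to segment.
0–1 s: v starts 4 m/s; Δx = 4·1 + ½·-8·1² = 0 m; v ends -4 m/s.
1–3 s: v starts -4 m/s; Δx = -4·2 + ½·-11·2² = -30 m; v ends -26 m/s.
3–8 s: v starts -26 m/s; Δx = -26·5 + ½·12·5² = 20 m; v ends 34 m/s.
8–14 s: v starts 34 m/s; Δx = 34·6 + ½·-12·6² = -12 m; v ends -38 m/s.
x(14) = -3 + Σ Δx = -25 m.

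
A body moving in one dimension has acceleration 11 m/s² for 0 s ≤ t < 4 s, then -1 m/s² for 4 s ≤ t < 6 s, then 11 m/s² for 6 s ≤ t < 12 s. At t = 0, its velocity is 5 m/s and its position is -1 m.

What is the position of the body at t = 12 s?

On each constant-a segment, Δv = aΔt and Δx = v₀Δt + ½aΔt²; chain segment to segment.
0–4 s: v starts 5 m/s; Δx = 5·4 + ½·11·4² = 108 m; v ends 49 m/s.
4–6 s: v starts 49 m/s; Δx = 49·2 + ½·-1·2² = 96 m; v ends 47 m/s.
6–12 s: v starts 47 m/s; Δx = 47·6 + ½·11·6² = 480 m; v ends 113 m/s.
x(12) = -1 + Σ Δx = 683 m.

683 m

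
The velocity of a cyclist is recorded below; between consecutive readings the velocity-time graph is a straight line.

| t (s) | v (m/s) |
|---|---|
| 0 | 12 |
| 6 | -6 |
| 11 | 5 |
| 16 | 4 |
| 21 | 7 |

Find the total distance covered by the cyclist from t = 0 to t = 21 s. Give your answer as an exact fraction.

Total distance travelled is ∫|v| dt — sum the magnitudes of each area piece.
0–6 s: v = 0 at t = 4 s; triangle areas 24 + 6 = 30 m
6–11 s: v = 0 at t = 96/11 s; triangle areas 90/11 + 125/22 = 305/22 m
11–16 s: |½(5 + 4)(5)| = 22.5 m
16–21 s: |½(4 + 7)(5)| = 27.5 m
Total distance = 2065/22 m

2065/22 m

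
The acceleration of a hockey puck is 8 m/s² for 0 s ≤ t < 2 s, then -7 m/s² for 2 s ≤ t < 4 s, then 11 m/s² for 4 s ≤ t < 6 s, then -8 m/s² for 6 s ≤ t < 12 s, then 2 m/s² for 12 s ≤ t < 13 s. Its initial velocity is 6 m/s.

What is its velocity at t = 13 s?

Δv equals the area under the a-t graph; then v = v₀ + Δv.
0–2 s: 8 × 2 = 16 m/s
2–4 s: -7 × 2 = -14 m/s
4–6 s: 11 × 2 = 22 m/s
6–12 s: -8 × 6 = -48 m/s
12–13 s: 2 × 1 = 2 m/s
Δv = -22 m/s, so v(13) = 6 + (-22) = -16 m/s.

-16 m/s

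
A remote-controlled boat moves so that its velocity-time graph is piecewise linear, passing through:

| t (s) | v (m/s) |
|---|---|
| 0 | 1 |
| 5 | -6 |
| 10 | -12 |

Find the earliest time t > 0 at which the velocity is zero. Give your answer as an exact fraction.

t = 5/7 s

v changes sign on 0–5 s (from 1 to -6); the graph is linear there, so v = 0 at t = 0 + (-1)·(5 − 0)/(-6 − 1) = 5/7 s.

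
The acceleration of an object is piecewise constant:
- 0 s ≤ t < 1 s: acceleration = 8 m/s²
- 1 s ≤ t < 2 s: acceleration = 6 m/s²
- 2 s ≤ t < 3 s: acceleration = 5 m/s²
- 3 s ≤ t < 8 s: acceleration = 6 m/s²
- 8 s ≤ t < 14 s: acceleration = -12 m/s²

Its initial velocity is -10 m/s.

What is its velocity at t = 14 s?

-33 m/s

Δv equals the area under the a-t graph; then v = v₀ + Δv.
0–1 s: 8 × 1 = 8 m/s
1–2 s: 6 × 1 = 6 m/s
2–3 s: 5 × 1 = 5 m/s
3–8 s: 6 × 5 = 30 m/s
8–14 s: -12 × 6 = -72 m/s
Δv = -23 m/s, so v(14) = -10 + (-23) = -33 m/s.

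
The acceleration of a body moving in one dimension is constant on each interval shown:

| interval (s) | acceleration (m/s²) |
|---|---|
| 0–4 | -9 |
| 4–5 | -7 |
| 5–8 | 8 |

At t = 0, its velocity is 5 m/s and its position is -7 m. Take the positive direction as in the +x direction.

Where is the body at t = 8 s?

-171.5 m

On each constant-a segment, Δv = aΔt and Δx = v₀Δt + ½aΔt²; chain segment to segment.
0–4 s: v starts 5 m/s; Δx = 5·4 + ½·-9·4² = -52 m; v ends -31 m/s.
4–5 s: v starts -31 m/s; Δx = -31·1 + ½·-7·1² = -34.5 m; v ends -38 m/s.
5–8 s: v starts -38 m/s; Δx = -38·3 + ½·8·3² = -78 m; v ends -14 m/s.
x(8) = -7 + Σ Δx = -171.5 m.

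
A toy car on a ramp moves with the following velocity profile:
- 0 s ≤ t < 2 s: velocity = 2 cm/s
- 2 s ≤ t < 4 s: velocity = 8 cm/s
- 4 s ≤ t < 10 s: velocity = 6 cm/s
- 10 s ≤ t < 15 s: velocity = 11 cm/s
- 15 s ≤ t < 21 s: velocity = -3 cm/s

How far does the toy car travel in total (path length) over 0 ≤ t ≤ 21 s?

129 cm

Total distance travelled is ∫|v| dt — sum the magnitudes of each area piece.
0–2 s: |2| × 2 = 4 cm
2–4 s: |8| × 2 = 16 cm
4–10 s: |6| × 6 = 36 cm
10–15 s: |11| × 5 = 55 cm
15–21 s: |-3| × 6 = 18 cm
Total distance = 129 cm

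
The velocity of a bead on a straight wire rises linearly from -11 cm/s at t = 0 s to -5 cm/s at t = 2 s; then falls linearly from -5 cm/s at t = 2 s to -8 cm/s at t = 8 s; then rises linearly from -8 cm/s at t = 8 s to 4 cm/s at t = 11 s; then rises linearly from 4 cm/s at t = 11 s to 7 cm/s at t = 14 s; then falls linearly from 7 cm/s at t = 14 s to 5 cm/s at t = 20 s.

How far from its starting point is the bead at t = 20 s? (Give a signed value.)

-8.5 cm

Displacement is the signed area under the v-t curve.
0–2 s: ½(-11 + -5)(2) = -16 cm
2–8 s: ½(-5 + -8)(6) = -39 cm
8–11 s: ½(-8 + 4)(3) = -6 cm
11–14 s: ½(4 + 7)(3) = 16.5 cm
14–20 s: ½(7 + 5)(6) = 36 cm
Net displacement = -8.5 cm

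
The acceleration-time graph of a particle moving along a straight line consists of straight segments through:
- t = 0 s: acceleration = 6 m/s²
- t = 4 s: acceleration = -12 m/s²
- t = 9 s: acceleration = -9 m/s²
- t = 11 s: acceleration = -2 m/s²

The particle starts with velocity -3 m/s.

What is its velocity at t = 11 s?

-78.5 m/s

Δv equals the area under the a-t graph; then v = v₀ + Δv.
0–4 s: ½(6 + -12)(4) = -12 m/s
4–9 s: ½(-12 + -9)(5) = -52.5 m/s
9–11 s: ½(-9 + -2)(2) = -11 m/s
Δv = -75.5 m/s, so v(11) = -3 + (-75.5) = -78.5 m/s.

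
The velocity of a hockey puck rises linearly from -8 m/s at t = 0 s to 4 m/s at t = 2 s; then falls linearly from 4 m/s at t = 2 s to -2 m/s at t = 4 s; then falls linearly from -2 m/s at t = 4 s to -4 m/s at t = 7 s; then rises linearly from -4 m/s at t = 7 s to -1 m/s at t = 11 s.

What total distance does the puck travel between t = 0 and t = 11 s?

29 m

Distance (not displacement) is the total path length: add the absolute areas under v-t.
0–2 s: v = 0 at t = 4/3 s; triangle areas 16/3 + 4/3 = 20/3 m
2–4 s: v = 0 at t = 10/3 s; triangle areas 8/3 + 2/3 = 10/3 m
4–7 s: |½(-2 + -4)(3)| = 9 m
7–11 s: |½(-4 + -1)(4)| = 10 m
Total distance = 29 m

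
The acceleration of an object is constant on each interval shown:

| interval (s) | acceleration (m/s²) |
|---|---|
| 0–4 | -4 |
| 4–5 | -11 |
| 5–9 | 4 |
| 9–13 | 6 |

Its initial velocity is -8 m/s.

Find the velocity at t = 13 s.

5 m/s

Δv equals the area under the a-t graph; then v = v₀ + Δv.
0–4 s: -4 × 4 = -16 m/s
4–5 s: -11 × 1 = -11 m/s
5–9 s: 4 × 4 = 16 m/s
9–13 s: 6 × 4 = 24 m/s
Δv = 13 m/s, so v(13) = -8 + (13) = 5 m/s.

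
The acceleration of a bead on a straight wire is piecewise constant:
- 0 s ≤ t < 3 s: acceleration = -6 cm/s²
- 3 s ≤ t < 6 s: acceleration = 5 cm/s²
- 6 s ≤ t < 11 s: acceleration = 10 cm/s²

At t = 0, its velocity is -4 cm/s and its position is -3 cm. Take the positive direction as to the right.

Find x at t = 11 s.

4.5 cm

On each constant-a segment, Δv = aΔt and Δx = v₀Δt + ½aΔt²; chain segment to segment.
0–3 s: v starts -4 cm/s; Δx = -4·3 + ½·-6·3² = -39 cm; v ends -22 cm/s.
3–6 s: v starts -22 cm/s; Δx = -22·3 + ½·5·3² = -43.5 cm; v ends -7 cm/s.
6–11 s: v starts -7 cm/s; Δx = -7·5 + ½·10·5² = 90 cm; v ends 43 cm/s.
x(11) = -3 + Σ Δx = 4.5 cm.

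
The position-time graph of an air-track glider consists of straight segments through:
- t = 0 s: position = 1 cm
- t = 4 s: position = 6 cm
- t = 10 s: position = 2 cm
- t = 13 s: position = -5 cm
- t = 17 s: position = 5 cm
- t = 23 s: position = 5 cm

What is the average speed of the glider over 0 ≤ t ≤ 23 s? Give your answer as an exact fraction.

26/23 cm/s

Average speed = (total path length)/(elapsed time); on a piecewise-linear x-t graph the path length is Σ|Δx|.
0–4 s: |Δx| = |6 − 1| = 5 cm
4–10 s: |Δx| = |2 − 6| = 4 cm
10–13 s: |Δx| = |-5 − 2| = 7 cm
13–17 s: |Δx| = |5 − -5| = 10 cm
17–23 s: |Δx| = |5 − 5| = 0 cm
Total path = 26 cm; average speed = 26/23 = 26/23 cm/s.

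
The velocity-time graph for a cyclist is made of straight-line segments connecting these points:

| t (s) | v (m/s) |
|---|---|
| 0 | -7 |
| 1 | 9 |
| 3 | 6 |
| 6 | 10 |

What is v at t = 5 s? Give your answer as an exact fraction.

26/3 m/s

On 3–6 s the graph is linear from 6 to 10 m/s: v(5) = 6 + (10 − 6)·(5 − 3)/(6 − 3) = 26/3 m/s.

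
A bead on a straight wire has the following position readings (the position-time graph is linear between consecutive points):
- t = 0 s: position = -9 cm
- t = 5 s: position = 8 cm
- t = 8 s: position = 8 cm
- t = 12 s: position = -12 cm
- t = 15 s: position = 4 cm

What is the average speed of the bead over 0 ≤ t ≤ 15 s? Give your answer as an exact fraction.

Average speed = (total path length)/(elapsed time); on a piecewise-linear x-t graph the path length is Σ|Δx|.
0–5 s: |Δx| = |8 − -9| = 17 cm
5–8 s: |Δx| = |8 − 8| = 0 cm
8–12 s: |Δx| = |-12 − 8| = 20 cm
12–15 s: |Δx| = |4 − -12| = 16 cm
Total path = 53 cm; average speed = 53/15 = 53/15 cm/s.

53/15 cm/s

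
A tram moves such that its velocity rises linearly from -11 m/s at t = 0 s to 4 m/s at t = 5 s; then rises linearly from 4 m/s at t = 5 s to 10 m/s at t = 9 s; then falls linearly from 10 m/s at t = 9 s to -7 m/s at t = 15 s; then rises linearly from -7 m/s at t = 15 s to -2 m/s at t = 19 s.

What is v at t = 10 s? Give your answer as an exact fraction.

On 9–15 s the graph is linear from 10 to -7 m/s: v(10) = 10 + (-7 − 10)·(10 − 9)/(15 − 9) = 43/6 m/s.

43/6 m/s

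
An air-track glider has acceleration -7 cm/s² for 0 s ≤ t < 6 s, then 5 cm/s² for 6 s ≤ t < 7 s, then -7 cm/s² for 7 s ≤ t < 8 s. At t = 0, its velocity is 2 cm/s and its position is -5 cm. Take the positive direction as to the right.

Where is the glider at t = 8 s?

-195 cm

On each constant-a segment, Δv = aΔt and Δx = v₀Δt + ½aΔt²; chain segment to segment.
0–6 s: v starts 2 cm/s; Δx = 2·6 + ½·-7·6² = -114 cm; v ends -40 cm/s.
6–7 s: v starts -40 cm/s; Δx = -40·1 + ½·5·1² = -37.5 cm; v ends -35 cm/s.
7–8 s: v starts -35 cm/s; Δx = -35·1 + ½·-7·1² = -38.5 cm; v ends -42 cm/s.
x(8) = -5 + Σ Δx = -195 cm.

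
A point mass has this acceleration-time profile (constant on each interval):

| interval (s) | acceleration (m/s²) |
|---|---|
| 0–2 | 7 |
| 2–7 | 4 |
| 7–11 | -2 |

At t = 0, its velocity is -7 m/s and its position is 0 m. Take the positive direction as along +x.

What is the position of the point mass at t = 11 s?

On each constant-a segment, Δv = aΔt and Δx = v₀Δt + ½aΔt²; chain segment to segment.
0–2 s: v starts -7 m/s; Δx = -7·2 + ½·7·2² = 0 m; v ends 7 m/s.
2–7 s: v starts 7 m/s; Δx = 7·5 + ½·4·5² = 85 m; v ends 27 m/s.
7–11 s: v starts 27 m/s; Δx = 27·4 + ½·-2·4² = 92 m; v ends 19 m/s.
x(11) = 0 + Σ Δx = 177 m.

177 m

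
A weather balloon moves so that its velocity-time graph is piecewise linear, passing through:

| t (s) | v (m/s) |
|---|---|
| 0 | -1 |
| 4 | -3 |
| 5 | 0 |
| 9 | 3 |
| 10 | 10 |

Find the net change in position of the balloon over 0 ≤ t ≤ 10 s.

Displacement is the signed area under the v-t curve.
0–4 s: ½(-1 + -3)(4) = -8 m
4–5 s: ½(-3 + 0)(1) = -1.5 m
5–9 s: ½(0 + 3)(4) = 6 m
9–10 s: ½(3 + 10)(1) = 6.5 m
Net displacement = 3 m

3 m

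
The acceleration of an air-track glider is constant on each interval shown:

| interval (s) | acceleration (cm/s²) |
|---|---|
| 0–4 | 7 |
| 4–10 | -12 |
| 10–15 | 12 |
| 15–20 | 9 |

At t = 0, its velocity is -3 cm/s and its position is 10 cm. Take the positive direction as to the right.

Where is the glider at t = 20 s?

80.5 cm

On each constant-a segment, Δv = aΔt and Δx = v₀Δt + ½aΔt²; chain segment to segment.
0–4 s: v starts -3 cm/s; Δx = -3·4 + ½·7·4² = 44 cm; v ends 25 cm/s.
4–10 s: v starts 25 cm/s; Δx = 25·6 + ½·-12·6² = -66 cm; v ends -47 cm/s.
10–15 s: v starts -47 cm/s; Δx = -47·5 + ½·12·5² = -85 cm; v ends 13 cm/s.
15–20 s: v starts 13 cm/s; Δx = 13·5 + ½·9·5² = 177.5 cm; v ends 58 cm/s.
x(20) = 10 + Σ Δx = 80.5 cm.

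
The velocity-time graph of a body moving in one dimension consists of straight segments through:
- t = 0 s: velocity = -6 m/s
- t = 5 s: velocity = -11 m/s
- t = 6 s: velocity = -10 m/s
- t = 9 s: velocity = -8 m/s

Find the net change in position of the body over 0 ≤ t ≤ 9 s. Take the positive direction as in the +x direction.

Displacement is the signed area under the v-t curve.
0–5 s: ½(-6 + -11)(5) = -42.5 m
5–6 s: ½(-11 + -10)(1) = -10.5 m
6–9 s: ½(-10 + -8)(3) = -27 m
Net displacement = -80 m

-80 m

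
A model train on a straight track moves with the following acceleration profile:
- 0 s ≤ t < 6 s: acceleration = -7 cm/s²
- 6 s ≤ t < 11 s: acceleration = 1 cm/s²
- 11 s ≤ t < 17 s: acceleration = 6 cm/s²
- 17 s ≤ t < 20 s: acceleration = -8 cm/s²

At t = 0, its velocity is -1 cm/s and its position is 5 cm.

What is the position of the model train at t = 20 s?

-491.5 cm

On each constant-a segment, Δv = aΔt and Δx = v₀Δt + ½aΔt²; chain segment to segment.
0–6 s: v starts -1 cm/s; Δx = -1·6 + ½·-7·6² = -132 cm; v ends -43 cm/s.
6–11 s: v starts -43 cm/s; Δx = -43·5 + ½·1·5² = -202.5 cm; v ends -38 cm/s.
11–17 s: v starts -38 cm/s; Δx = -38·6 + ½·6·6² = -120 cm; v ends -2 cm/s.
17–20 s: v starts -2 cm/s; Δx = -2·3 + ½·-8·3² = -42 cm; v ends -26 cm/s.
x(20) = 5 + Σ Δx = -491.5 cm.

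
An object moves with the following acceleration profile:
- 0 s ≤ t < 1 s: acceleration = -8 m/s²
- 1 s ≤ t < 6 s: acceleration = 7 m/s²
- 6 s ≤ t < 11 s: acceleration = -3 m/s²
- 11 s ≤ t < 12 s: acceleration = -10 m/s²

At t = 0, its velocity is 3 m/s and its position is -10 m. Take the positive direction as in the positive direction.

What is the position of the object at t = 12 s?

174 m

On each constant-a segment, Δv = aΔt and Δx = v₀Δt + ½aΔt²; chain segment to segment.
0–1 s: v starts 3 m/s; Δx = 3·1 + ½·-8·1² = -1 m; v ends -5 m/s.
1–6 s: v starts -5 m/s; Δx = -5·5 + ½·7·5² = 62.5 m; v ends 30 m/s.
6–11 s: v starts 30 m/s; Δx = 30·5 + ½·-3·5² = 112.5 m; v ends 15 m/s.
11–12 s: v starts 15 m/s; Δx = 15·1 + ½·-10·1² = 10 m; v ends 5 m/s.
x(12) = -10 + Σ Δx = 174 m.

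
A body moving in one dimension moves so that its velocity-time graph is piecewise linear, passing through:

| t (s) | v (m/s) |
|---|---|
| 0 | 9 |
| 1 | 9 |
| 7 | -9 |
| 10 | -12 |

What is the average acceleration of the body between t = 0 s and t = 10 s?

-2.1 m/s²

Average acceleration = Δv/Δt = (-12 − 9)/(10 − 0) = -2.1 m/s².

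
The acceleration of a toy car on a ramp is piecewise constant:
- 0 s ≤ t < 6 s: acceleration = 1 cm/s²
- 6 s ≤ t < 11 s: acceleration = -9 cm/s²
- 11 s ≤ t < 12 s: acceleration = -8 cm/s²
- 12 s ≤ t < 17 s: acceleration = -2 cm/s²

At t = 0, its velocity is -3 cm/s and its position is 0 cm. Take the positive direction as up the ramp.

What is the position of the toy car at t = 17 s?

-418.5 cm

On each constant-a segment, Δv = aΔt and Δx = v₀Δt + ½aΔt²; chain segment to segment.
0–6 s: v starts -3 cm/s; Δx = -3·6 + ½·1·6² = 0 cm; v ends 3 cm/s.
6–11 s: v starts 3 cm/s; Δx = 3·5 + ½·-9·5² = -97.5 cm; v ends -42 cm/s.
11–12 s: v starts -42 cm/s; Δx = -42·1 + ½·-8·1² = -46 cm; v ends -50 cm/s.
12–17 s: v starts -50 cm/s; Δx = -50·5 + ½·-2·5² = -275 cm; v ends -60 cm/s.
x(17) = 0 + Σ Δx = -418.5 cm.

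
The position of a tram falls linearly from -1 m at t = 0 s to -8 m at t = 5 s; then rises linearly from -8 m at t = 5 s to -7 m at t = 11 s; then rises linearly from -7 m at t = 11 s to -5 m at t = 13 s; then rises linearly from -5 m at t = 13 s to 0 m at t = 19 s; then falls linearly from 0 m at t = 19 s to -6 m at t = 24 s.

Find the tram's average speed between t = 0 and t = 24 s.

0.875 m/s

Average speed = (total path length)/(elapsed time); on a piecewise-linear x-t graph the path length is Σ|Δx|.
0–5 s: |Δx| = |-8 − -1| = 7 m
5–11 s: |Δx| = |-7 − -8| = 1 m
11–13 s: |Δx| = |-5 − -7| = 2 m
13–19 s: |Δx| = |0 − -5| = 5 m
19–24 s: |Δx| = |-6 − 0| = 6 m
Total path = 21 m; average speed = 21/24 = 0.875 m/s.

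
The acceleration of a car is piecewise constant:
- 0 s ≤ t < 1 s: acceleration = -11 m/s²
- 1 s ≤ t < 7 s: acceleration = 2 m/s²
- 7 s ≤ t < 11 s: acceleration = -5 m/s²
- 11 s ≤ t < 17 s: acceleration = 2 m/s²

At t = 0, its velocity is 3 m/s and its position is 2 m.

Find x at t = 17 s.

-96.5 m

On each constant-a segment, Δv = aΔt and Δx = v₀Δt + ½aΔt²; chain segment to segment.
0–1 s: v starts 3 m/s; Δx = 3·1 + ½·-11·1² = -2.5 m; v ends -8 m/s.
1–7 s: v starts -8 m/s; Δx = -8·6 + ½·2·6² = -12 m; v ends 4 m/s.
7–11 s: v starts 4 m/s; Δx = 4·4 + ½·-5·4² = -24 m; v ends -16 m/s.
11–17 s: v starts -16 m/s; Δx = -16·6 + ½·2·6² = -60 m; v ends -4 m/s.
x(17) = 2 + Σ Δx = -96.5 m.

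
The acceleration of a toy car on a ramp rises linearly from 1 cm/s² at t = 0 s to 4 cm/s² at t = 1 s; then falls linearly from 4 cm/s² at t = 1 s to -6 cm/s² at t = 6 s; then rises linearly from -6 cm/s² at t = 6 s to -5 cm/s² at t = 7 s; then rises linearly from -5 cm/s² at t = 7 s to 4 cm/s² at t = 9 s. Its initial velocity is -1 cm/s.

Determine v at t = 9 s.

Δv equals the area under the a-t graph; then v = v₀ + Δv.
0–1 s: ½(1 + 4)(1) = 2.5 cm/s
1–6 s: ½(4 + -6)(5) = -5 cm/s
6–7 s: ½(-6 + -5)(1) = -5.5 cm/s
7–9 s: ½(-5 + 4)(2) = -1 cm/s
Δv = -9 cm/s, so v(9) = -1 + (-9) = -10 cm/s.

-10 cm/s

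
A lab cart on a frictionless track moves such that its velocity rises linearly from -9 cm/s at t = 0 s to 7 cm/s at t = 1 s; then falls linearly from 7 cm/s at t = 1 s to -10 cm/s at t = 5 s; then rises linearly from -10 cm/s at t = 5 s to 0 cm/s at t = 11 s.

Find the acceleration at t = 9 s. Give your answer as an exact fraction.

Acceleration is the slope of the v-t graph on 5–11 s: (0 − -10)/(11 − 5) = 5/3 cm/s².

5/3 cm/s²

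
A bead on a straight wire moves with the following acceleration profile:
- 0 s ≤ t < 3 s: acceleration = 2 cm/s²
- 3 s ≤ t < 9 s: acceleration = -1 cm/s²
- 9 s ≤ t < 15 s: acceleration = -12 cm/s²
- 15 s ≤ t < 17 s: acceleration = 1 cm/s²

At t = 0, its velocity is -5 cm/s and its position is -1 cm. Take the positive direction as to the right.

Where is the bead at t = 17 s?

-417 cm

On each constant-a segment, Δv = aΔt and Δx = v₀Δt + ½aΔt²; chain segment to segment.
0–3 s: v starts -5 cm/s; Δx = -5·3 + ½·2·3² = -6 cm; v ends 1 cm/s.
3–9 s: v starts 1 cm/s; Δx = 1·6 + ½·-1·6² = -12 cm; v ends -5 cm/s.
9–15 s: v starts -5 cm/s; Δx = -5·6 + ½·-12·6² = -246 cm; v ends -77 cm/s.
15–17 s: v starts -77 cm/s; Δx = -77·2 + ½·1·2² = -152 cm; v ends -75 cm/s.
x(17) = -1 + Σ Δx = -417 cm.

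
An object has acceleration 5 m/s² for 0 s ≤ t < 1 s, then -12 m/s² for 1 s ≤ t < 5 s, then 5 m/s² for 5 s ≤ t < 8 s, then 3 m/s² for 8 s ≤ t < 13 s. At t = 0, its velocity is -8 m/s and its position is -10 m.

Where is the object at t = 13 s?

On each constant-a segment, Δv = aΔt and Δx = v₀Δt + ½aΔt²; chain segment to segment.
0–1 s: v starts -8 m/s; Δx = -8·1 + ½·5·1² = -5.5 m; v ends -3 m/s.
1–5 s: v starts -3 m/s; Δx = -3·4 + ½·-12·4² = -108 m; v ends -51 m/s.
5–8 s: v starts -51 m/s; Δx = -51·3 + ½·5·3² = -130.5 m; v ends -36 m/s.
8–13 s: v starts -36 m/s; Δx = -36·5 + ½·3·5² = -142.5 m; v ends -21 m/s.
x(13) = -10 + Σ Δx = -396.5 m.

-396.5 m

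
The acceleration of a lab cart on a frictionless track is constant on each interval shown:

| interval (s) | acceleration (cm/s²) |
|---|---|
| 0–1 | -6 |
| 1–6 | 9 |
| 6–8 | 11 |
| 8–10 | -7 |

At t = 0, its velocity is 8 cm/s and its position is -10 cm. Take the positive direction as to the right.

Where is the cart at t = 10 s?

On each constant-a segment, Δv = aΔt and Δx = v₀Δt + ½aΔt²; chain segment to segment.
0–1 s: v starts 8 cm/s; Δx = 8·1 + ½·-6·1² = 5 cm; v ends 2 cm/s.
1–6 s: v starts 2 cm/s; Δx = 2·5 + ½·9·5² = 122.5 cm; v ends 47 cm/s.
6–8 s: v starts 47 cm/s; Δx = 47·2 + ½·11·2² = 116 cm; v ends 69 cm/s.
8–10 s: v starts 69 cm/s; Δx = 69·2 + ½·-7·2² = 124 cm; v ends 55 cm/s.
x(10) = -10 + Σ Δx = 357.5 cm.

357.5 cm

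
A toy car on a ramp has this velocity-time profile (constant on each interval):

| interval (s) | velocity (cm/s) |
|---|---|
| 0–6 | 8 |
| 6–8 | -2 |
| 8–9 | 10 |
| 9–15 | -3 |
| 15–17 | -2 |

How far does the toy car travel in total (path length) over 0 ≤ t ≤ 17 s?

Total distance travelled is ∫|v| dt — sum the magnitudes of each area piece.
0–6 s: |8| × 6 = 48 cm
6–8 s: |-2| × 2 = 4 cm
8–9 s: |10| × 1 = 10 cm
9–15 s: |-3| × 6 = 18 cm
15–17 s: |-2| × 2 = 4 cm
Total distance = 84 cm

84 cm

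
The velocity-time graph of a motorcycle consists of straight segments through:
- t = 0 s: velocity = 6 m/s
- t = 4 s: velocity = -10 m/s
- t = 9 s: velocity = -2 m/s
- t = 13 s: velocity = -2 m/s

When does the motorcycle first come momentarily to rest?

v changes sign on 0–4 s (from 6 to -10); the graph is linear there, so v = 0 at t = 0 + (-6)·(4 − 0)/(-10 − 6) = 1.5 s.

t = 1.5 s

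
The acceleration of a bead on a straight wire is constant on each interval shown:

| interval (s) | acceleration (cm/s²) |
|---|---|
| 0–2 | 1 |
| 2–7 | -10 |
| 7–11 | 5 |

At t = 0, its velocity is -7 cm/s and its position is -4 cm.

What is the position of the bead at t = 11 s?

-346 cm

On each constant-a segment, Δv = aΔt and Δx = v₀Δt + ½aΔt²; chain segment to segment.
0–2 s: v starts -7 cm/s; Δx = -7·2 + ½·1·2² = -12 cm; v ends -5 cm/s.
2–7 s: v starts -5 cm/s; Δx = -5·5 + ½·-10·5² = -150 cm; v ends -55 cm/s.
7–11 s: v starts -55 cm/s; Δx = -55·4 + ½·5·4² = -180 cm; v ends -35 cm/s.
x(11) = -4 + Σ Δx = -346 cm.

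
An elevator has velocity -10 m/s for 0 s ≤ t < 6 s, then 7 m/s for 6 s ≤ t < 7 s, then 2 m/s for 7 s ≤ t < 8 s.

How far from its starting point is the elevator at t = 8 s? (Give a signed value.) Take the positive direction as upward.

-51 m

Net displacement equals the area under the velocity-time graph (areas below the axis count negative).
0–6 s: -10 × 6 = -60 m
6–7 s: 7 × 1 = 7 m
7–8 s: 2 × 1 = 2 m
Net displacement = -51 m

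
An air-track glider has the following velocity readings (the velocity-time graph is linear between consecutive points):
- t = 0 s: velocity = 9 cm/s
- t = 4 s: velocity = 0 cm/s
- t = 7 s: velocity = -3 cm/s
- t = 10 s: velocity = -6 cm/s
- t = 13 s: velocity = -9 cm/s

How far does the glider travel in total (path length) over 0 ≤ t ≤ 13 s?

58.5 cm

Distance (not displacement) is the total path length: add the absolute areas under v-t.
0–4 s: |½(9 + 0)(4)| = 18 cm
4–7 s: |½(0 + -3)(3)| = 4.5 cm
7–10 s: |½(-3 + -6)(3)| = 13.5 cm
10–13 s: |½(-6 + -9)(3)| = 22.5 cm
Total distance = 58.5 cm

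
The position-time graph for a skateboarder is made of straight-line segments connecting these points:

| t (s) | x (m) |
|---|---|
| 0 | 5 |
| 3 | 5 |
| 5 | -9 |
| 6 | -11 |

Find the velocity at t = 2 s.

0 m/s

Velocity is the slope of the x-t graph on 0–3 s: (5 − 5)/(3 − 0) = 0 m/s.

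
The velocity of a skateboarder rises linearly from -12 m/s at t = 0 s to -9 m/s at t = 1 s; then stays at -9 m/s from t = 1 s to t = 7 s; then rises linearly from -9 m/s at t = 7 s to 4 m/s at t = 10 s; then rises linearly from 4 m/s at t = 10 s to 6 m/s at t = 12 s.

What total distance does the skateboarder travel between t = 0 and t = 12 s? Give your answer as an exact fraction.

1114/13 m

Total distance travelled is ∫|v| dt — sum the magnitudes of each area piece.
0–1 s: |½(-12 + -9)(1)| = 10.5 m
1–7 s: |-9| × 6 = 54 m
7–10 s: v = 0 at t = 118/13 s; triangle areas 243/26 + 24/13 = 291/26 m
10–12 s: |½(4 + 6)(2)| = 10 m
Total distance = 1114/13 m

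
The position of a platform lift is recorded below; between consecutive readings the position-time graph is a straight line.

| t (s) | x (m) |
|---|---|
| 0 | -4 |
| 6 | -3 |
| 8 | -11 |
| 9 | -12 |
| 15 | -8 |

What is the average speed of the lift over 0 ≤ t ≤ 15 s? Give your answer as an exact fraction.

14/15 m/s

Average speed = (total path length)/(elapsed time); on a piecewise-linear x-t graph the path length is Σ|Δx|.
0–6 s: |Δx| = |-3 − -4| = 1 m
6–8 s: |Δx| = |-11 − -3| = 8 m
8–9 s: |Δx| = |-12 − -11| = 1 m
9–15 s: |Δx| = |-8 − -12| = 4 m
Total path = 14 m; average speed = 14/15 = 14/15 m/s.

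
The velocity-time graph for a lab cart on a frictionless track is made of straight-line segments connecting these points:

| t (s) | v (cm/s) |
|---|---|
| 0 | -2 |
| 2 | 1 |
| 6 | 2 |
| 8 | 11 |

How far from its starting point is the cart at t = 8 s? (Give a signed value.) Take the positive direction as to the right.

Net displacement equals the area under the velocity-time graph (areas below the axis count negative).
0–2 s: ½(-2 + 1)(2) = -1 cm
2–6 s: ½(1 + 2)(4) = 6 cm
6–8 s: ½(2 + 11)(2) = 13 cm
Net displacement = 18 cm

18 cm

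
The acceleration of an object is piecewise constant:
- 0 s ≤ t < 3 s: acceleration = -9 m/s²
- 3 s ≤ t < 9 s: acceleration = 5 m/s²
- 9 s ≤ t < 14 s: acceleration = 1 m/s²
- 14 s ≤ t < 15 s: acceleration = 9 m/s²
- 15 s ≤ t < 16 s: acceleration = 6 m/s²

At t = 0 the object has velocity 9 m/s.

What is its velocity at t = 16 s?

Δv equals the area under the a-t graph; then v = v₀ + Δv.
0–3 s: -9 × 3 = -27 m/s
3–9 s: 5 × 6 = 30 m/s
9–14 s: 1 × 5 = 5 m/s
14–15 s: 9 × 1 = 9 m/s
15–16 s: 6 × 1 = 6 m/s
Δv = 23 m/s, so v(16) = 9 + (23) = 32 m/s.

32 m/s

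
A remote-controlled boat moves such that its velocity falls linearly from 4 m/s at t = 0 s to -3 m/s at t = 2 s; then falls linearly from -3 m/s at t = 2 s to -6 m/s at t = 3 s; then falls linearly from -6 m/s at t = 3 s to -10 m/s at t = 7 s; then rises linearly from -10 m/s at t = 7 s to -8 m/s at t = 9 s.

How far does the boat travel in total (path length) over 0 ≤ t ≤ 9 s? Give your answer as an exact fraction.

813/14 m

Distance (not displacement) is the total path length: add the absolute areas under v-t.
0–2 s: v = 0 at t = 8/7 s; triangle areas 16/7 + 9/7 = 25/7 m
2–3 s: |½(-3 + -6)(1)| = 4.5 m
3–7 s: |½(-6 + -10)(4)| = 32 m
7–9 s: |½(-10 + -8)(2)| = 18 m
Total distance = 813/14 m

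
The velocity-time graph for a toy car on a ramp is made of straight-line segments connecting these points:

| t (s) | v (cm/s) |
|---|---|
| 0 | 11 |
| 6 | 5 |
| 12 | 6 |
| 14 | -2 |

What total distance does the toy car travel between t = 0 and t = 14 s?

Total distance travelled is ∫|v| dt — sum the magnitudes of each area piece.
0–6 s: |½(11 + 5)(6)| = 48 cm
6–12 s: |½(5 + 6)(6)| = 33 cm
12–14 s: v = 0 at t = 13.5 s; triangle areas 4.5 + 0.5 = 5 cm
Total distance = 86 cm

86 cm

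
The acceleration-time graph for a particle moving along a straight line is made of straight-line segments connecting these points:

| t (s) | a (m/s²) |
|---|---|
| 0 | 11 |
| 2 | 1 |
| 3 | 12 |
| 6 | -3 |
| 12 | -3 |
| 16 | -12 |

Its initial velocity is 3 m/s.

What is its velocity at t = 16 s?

-13 m/s

Δv equals the area under the a-t graph; then v = v₀ + Δv.
0–2 s: ½(11 + 1)(2) = 12 m/s
2–3 s: ½(1 + 12)(1) = 6.5 m/s
3–6 s: ½(12 + -3)(3) = 13.5 m/s
6–12 s: -3 × 6 = -18 m/s
12–16 s: ½(-3 + -12)(4) = -30 m/s
Δv = -16 m/s, so v(16) = 3 + (-16) = -13 m/s.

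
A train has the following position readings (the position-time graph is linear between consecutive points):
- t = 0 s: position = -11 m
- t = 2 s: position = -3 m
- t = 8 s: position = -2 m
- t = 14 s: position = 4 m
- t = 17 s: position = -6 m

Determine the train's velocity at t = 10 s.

Velocity is the slope of the x-t graph on 8–14 s: (4 − -2)/(14 − 8) = 1 m/s.

1 m/s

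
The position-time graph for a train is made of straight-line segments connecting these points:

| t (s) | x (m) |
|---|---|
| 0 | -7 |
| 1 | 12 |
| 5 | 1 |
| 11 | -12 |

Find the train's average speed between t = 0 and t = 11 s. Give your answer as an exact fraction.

Average speed = (total path length)/(elapsed time); on a piecewise-linear x-t graph the path length is Σ|Δx|.
0–1 s: |Δx| = |12 − -7| = 19 m
1–5 s: |Δx| = |1 − 12| = 11 m
5–11 s: |Δx| = |-12 − 1| = 13 m
Total path = 43 m; average speed = 43/11 = 43/11 m/s.

43/11 m/s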